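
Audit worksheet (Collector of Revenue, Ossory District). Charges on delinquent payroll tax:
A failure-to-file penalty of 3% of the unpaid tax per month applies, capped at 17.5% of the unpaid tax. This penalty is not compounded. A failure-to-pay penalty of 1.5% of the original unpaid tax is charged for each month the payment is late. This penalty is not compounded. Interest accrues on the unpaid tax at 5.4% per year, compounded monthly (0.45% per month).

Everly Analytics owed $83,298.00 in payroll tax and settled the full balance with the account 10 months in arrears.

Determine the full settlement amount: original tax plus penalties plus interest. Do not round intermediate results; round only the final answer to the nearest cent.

$114,195.08

Failure-to-file: 10 × 3% × $83,298.00 = $24,989.40, capped at 17.5% × $83,298.00 = $14,577.15
Failure-to-pay penalty: 10 × 1.5% × $83,298.00 = $12,494.70
Interest: $83,298.00 × ((1 + 0.0045)^10 − 1) = $83,298.00 × 0.0459223… = $3,825.2334…
Total = $83,298.00 + $27,071.8500 + $3,825.2334… = $114,195.08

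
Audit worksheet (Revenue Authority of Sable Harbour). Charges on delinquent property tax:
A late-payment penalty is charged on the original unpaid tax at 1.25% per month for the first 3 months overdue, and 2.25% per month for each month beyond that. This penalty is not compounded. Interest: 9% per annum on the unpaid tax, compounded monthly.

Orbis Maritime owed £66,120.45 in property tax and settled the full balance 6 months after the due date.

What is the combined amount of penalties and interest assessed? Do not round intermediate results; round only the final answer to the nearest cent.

Penalty, months 1–3: 3 × 1.25% × £66,120.45 = £2,479.52…
Penalty, months 4–6: 3 × 2.25% × £66,120.45 = £4,463.13…
Interest (9%/yr ÷ 12 = 0.75%/month): £66,120.45 × ((1 + 0.0075)^6 − 1) = £3,031.7704…
Penalties + interest = £6,942.6473… + £3,031.7704… = £9,974.42

£9,974.42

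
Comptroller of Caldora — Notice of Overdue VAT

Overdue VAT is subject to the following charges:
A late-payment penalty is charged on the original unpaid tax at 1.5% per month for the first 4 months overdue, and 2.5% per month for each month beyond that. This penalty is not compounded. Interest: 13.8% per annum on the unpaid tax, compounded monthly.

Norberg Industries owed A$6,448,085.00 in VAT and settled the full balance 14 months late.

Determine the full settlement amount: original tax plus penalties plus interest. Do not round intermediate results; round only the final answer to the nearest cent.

A$9,566,419.31

Penalty, months 1–4: 4 × 1.5% × A$6,448,085.00 = A$386,885.10
Penalty, months 5–14: 10 × 2.5% × A$6,448,085.00 = A$1,612,021.25
Interest (13.8%/yr ÷ 12 = 1.15%/month): A$6,448,085.00 × ((1 + 0.0115)^14 − 1) = A$1,119,427.9582…
Total = A$6,448,085.00 + A$1,998,906.3500 + A$1,119,427.9582… = A$9,566,419.31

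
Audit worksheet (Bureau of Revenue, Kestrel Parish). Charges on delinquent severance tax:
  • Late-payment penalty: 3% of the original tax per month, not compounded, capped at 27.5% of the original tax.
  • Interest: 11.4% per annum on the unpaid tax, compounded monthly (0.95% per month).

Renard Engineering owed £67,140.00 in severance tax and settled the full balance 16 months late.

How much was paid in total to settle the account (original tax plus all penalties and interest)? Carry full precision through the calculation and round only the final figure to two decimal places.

£96,569.16

Penalty (uncapped): 16 × 3% × £67,140.00 = £32,227.20; cap = 27.5% × £67,140.00 = £18,463.50 → penalty = £18,463.50
Interest: £67,140.00 × ((1 + 0.0095)^16 − 1) = £67,140.00 × 0.1633253… = £10,965.6605…
Total = £67,140.00 + £18,463.5000 + £10,965.6605… = £96,569.16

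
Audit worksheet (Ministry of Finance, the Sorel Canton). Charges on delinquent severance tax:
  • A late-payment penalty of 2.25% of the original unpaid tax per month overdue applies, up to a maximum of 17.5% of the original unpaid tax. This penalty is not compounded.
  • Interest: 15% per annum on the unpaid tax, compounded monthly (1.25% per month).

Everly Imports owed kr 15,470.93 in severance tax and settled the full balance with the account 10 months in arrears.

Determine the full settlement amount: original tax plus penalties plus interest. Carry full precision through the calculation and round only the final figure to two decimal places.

kr 20,224.70

Penalty (uncapped): 10 × 2.25% × kr 15,470.93 = kr 3,480.96…; cap = 17.5% × kr 15,470.93 = kr 2,707.41… → penalty = kr 2,707.41…
Interest: kr 15,470.93 × ((1 + 0.0125)^10 − 1) = kr 15,470.93 × 0.1322708… = kr 2,046.3527…
Total = kr 15,470.93 + kr 2,707.4128… + kr 2,046.3527… = kr 20,224.70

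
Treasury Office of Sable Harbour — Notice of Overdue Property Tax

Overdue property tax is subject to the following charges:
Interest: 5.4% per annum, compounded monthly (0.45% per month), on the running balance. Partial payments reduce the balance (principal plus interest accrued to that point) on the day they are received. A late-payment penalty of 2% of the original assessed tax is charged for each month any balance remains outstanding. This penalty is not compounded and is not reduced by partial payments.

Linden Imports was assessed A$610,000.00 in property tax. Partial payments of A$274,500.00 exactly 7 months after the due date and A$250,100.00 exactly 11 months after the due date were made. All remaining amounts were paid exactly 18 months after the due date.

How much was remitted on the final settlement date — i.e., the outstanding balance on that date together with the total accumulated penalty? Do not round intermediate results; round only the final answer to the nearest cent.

Balance at month 7: A$610,000.0000 × (1 + 0.0045)^7 = A$629,476.3568…
After A$274,500.00 payment: A$629,476.3568… − A$274,500.00 = A$354,976.3568…
Balance at month 11: A$354,976.3568… × (1 + 0.0045)^4 = A$361,409.1904…
After A$250,100.00 payment: A$361,409.1904… − A$250,100.00 = A$111,309.1904…
Balance at month 18: A$111,309.1904… × (1 + 0.0045)^7 = A$114,863.1207…
Penalty: 18 × 2% × A$610,000.00 = A$219,600.00
Final settlement = outstanding balance + penalty = A$114,863.1207… + A$219,600.00 = A$334,463.12

A$334,463.12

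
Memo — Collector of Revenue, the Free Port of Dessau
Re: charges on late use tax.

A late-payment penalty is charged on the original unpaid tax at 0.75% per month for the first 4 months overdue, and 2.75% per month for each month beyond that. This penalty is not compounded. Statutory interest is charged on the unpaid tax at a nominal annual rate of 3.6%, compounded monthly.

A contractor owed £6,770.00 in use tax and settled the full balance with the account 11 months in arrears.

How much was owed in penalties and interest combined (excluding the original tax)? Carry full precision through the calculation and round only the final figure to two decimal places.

£1,733.12

Penalty, months 1–4: 4 × 0.75% × £6,770.00 = £203.10
Penalty, months 5–11: 7 × 2.75% × £6,770.00 = £1,303.23…
Interest (3.6%/yr ÷ 12 = 0.3%/month): £6,770.00 × ((1 + 0.003)^11 − 1) = £226.7915…
Penalties + interest = £1,506.3250 + £226.7915… = £1,733.12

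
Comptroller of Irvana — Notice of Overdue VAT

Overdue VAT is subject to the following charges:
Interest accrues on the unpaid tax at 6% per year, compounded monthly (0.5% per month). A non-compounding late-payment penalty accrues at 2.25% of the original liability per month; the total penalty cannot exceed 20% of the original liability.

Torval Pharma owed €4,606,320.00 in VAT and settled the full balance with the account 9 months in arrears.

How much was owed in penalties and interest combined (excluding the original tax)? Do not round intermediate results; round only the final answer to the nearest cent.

€1,132,742.82

Penalty (uncapped): 9 × 2.25% × €4,606,320.00 = €932,779.80; cap = 20% × €4,606,320.00 = €921,264.00 → penalty = €921,264.00
Interest: €4,606,320.00 × ((1 + 0.005)^9 − 1) = €4,606,320.00 × 0.0459106… = €211,478.8189…
Penalties + interest = €921,264.0000 + €211,478.8189… = €1,132,742.82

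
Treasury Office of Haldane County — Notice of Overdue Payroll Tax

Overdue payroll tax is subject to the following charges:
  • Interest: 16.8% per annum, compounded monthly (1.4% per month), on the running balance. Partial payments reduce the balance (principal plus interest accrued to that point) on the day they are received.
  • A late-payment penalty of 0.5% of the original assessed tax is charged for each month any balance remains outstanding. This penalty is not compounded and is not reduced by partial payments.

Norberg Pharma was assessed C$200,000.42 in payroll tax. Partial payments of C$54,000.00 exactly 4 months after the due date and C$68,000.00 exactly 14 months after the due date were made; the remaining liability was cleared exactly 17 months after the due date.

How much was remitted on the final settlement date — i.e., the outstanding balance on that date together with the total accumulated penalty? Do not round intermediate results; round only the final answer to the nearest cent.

C$134,730.30

Balance at month 4: C$200,000.4200 × (1 + 0.014)^4 = C$211,437.8469…
After C$54,000.00 payment: C$211,437.8469… − C$54,000.00 = C$157,437.8469…
Balance at month 14: C$157,437.8469… × (1 + 0.014)^10 = C$180,920.8801…
After C$68,000.00 payment: C$180,920.8801… − C$68,000.00 = C$112,920.8801…
Balance at month 17: C$112,920.8801… × (1 + 0.014)^3 = C$117,730.2644…
Penalty: 17 × 0.5% × C$200,000.42 = C$17,000.04…
Final settlement = outstanding balance + penalty = C$117,730.2644… + C$17,000.04… = C$134,730.30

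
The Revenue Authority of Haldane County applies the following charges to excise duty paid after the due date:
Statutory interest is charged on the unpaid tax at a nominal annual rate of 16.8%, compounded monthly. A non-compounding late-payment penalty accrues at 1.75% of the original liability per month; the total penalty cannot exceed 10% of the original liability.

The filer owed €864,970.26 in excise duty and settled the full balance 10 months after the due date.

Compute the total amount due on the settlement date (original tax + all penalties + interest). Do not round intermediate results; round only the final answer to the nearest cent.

€1,080,484.07

Penalty (uncapped): 10 × 1.75% × €864,970.26 = €151,369.80…; cap = 10% × €864,970.26 = €86,497.03… → penalty = €86,497.03…
Interest (16.8%/yr ÷ 12 = 1.4%/month): €864,970.26 × ((1 + 0.014)^10 − 1) = €129,016.7881…
Total = €864,970.26 + €86,497.0260 + €129,016.7881… = €1,080,484.07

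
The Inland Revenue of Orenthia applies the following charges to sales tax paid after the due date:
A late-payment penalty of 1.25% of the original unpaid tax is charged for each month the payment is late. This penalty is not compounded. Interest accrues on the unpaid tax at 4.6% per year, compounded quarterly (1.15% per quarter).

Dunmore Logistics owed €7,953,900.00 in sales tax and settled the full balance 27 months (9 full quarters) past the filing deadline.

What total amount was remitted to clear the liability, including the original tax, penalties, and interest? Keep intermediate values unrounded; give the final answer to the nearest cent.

Late-payment penalty: 27 × 1.25% × €7,953,900.00 = €2,684,441.25
Interest: €7,953,900.00 × ((1 + 0.0115)^9 − 1) = €7,953,900.00 × 0.1083910… = €862,131.0380…
Total = €7,953,900.00 + €2,684,441.2500 + €862,131.0380… = €11,500,472.29

€11,500,472.29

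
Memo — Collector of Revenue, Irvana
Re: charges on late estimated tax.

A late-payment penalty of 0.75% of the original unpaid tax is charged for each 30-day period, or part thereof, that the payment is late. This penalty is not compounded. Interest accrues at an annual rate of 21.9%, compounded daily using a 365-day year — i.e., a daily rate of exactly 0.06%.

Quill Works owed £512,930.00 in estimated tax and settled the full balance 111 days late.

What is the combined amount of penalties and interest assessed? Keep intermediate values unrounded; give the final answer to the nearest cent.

Penalty periods: ⌈111/30⌉ = 4; penalty = 4 × 0.75% × £512,930.00 = £15,387.90
Interest: £512,930.00 × ((1 + 0.0006)^111 − 1) = £512,930.00 × 0.06884650… = £35,313.4344…
Penalties + interest = £15,387.9000 + £35,313.4344… = £50,701.33

£50,701.33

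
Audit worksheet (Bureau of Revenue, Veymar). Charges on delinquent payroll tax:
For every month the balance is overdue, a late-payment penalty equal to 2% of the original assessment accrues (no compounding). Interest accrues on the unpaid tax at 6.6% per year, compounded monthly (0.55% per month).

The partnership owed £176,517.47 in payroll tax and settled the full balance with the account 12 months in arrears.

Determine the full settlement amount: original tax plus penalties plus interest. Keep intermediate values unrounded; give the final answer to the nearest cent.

£230,890.77

Late-payment penalty: 12 × 2% × £176,517.47 = £42,364.19…
Interest: £176,517.47 × ((1 + 0.0055)^12 − 1) = £176,517.47 × 0.0680336… = £12,009.1118…
Total = £176,517.47 + £42,364.1928 + £12,009.1118… = £230,890.77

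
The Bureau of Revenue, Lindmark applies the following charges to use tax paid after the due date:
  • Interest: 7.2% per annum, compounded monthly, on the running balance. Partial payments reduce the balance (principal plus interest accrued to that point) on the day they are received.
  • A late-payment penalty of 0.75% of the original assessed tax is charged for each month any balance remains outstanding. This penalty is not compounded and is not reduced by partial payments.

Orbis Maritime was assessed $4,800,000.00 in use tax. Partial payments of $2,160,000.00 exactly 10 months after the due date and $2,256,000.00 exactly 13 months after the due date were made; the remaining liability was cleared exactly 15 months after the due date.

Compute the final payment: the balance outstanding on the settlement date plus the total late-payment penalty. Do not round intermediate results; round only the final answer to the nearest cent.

$1,281,888.85

Monthly rate = 7.2% ÷ 12 = 0.6%
Balance at month 10: $4,800,000.0000 × (1 + 0.006)^10 = $5,095,901.7318…
After $2,160,000.00 payment: $5,095,901.7318… − $2,160,000.00 = $2,935,901.7318…
Balance at month 13: $2,935,901.7318… × (1 + 0.006)^3 = $2,989,065.6745…
After $2,256,000.00 payment: $2,989,065.6745… − $2,256,000.00 = $733,065.6745…
Balance at month 15: $733,065.6745… × (1 + 0.006)^2 = $741,888.8530…
Penalty: 15 × 0.75% × $4,800,000.00 = $540,000.00
Final settlement = outstanding balance + penalty = $741,888.8530… + $540,000.00 = $1,281,888.85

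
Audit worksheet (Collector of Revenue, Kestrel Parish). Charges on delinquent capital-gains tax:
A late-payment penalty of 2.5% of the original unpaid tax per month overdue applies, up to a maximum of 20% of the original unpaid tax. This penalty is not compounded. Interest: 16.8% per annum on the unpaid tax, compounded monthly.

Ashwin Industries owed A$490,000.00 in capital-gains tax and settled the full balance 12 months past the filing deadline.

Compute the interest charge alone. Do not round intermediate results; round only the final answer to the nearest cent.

Interest (16.8%/yr ÷ 12 = 1.4%/month): A$490,000.00 × ((1 + 0.014)^12 − 1) = A$88,963.9732…

A$88,963.97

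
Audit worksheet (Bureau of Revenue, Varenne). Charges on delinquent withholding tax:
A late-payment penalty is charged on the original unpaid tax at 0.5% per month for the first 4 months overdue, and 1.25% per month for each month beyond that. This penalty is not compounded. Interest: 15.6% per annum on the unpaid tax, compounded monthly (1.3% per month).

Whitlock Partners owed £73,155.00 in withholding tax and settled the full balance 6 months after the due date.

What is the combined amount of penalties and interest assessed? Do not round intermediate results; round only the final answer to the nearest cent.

Penalty, months 1–4: 4 × 0.5% × £73,155.00 = £1,463.10
Penalty, months 5–6: 2 × 1.25% × £73,155.00 = £1,828.88…
Interest: £73,155.00 × ((1 + 0.013)^6 − 1) = £73,155.00 × 0.0805794… = £5,894.7839…
Penalties + interest = £3,291.9750 + £5,894.7839… = £9,186.76

£9,186.76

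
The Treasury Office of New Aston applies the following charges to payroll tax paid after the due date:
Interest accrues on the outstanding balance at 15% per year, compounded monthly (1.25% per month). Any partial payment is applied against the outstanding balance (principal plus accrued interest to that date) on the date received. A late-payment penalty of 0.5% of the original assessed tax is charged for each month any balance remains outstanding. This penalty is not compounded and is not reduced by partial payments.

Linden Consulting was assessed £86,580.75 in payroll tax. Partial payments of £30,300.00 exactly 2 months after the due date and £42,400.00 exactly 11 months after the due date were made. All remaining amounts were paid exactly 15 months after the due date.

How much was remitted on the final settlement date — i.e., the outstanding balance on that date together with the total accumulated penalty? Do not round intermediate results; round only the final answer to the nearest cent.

Balance at month 2: £86,580.7500 × (1 + 0.0125)^2 = £88,758.7970…
After £30,300.00 payment: £88,758.7970… − £30,300.00 = £58,458.7970…
Balance at month 11: £58,458.7970… × (1 + 0.0125)^9 = £65,374.0154…
After £42,400.00 payment: £65,374.0154… − £42,400.00 = £22,974.0154…
Balance at month 15: £22,974.0154… × (1 + 0.0125)^4 = £24,144.4343…
Penalty: 15 × 0.5% × £86,580.75 = £6,493.56…
Final settlement = outstanding balance + penalty = £24,144.4343… + £6,493.56… = £30,637.99

£30,637.99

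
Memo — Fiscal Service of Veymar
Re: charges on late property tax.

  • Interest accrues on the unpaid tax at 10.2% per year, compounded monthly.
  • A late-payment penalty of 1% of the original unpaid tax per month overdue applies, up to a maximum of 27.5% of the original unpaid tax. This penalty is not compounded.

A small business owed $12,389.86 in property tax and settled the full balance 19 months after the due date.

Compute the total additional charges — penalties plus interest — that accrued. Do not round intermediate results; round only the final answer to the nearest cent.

$4,515.74

Penalty: 19 × 1% × $12,389.86 = $2,354.07… (below the 27.5% cap of $3,407.21…)
Interest (10.2%/yr ÷ 12 = 0.85%/month): $12,389.86 × ((1 + 0.0085)^19 − 1) = $2,161.6663…
Penalties + interest = $2,354.0734 + $2,161.6663… = $4,515.74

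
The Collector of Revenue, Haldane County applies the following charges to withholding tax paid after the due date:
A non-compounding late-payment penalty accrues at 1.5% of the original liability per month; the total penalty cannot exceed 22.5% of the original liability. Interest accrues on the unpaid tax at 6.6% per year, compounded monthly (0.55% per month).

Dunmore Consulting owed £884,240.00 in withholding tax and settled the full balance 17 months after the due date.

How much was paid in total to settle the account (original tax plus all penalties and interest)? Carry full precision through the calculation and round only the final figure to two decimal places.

Penalty (uncapped): 17 × 1.5% × £884,240.00 = £225,481.20; cap = 22.5% × £884,240.00 = £198,954.00 → penalty = £198,954.00
Interest: £884,240.00 × ((1 + 0.0055)^17 − 1) = £884,240.00 × 0.0977293… = £86,416.1954…
Total = £884,240.00 + £198,954.0000 + £86,416.1954… = £1,169,610.20

£1,169,610.20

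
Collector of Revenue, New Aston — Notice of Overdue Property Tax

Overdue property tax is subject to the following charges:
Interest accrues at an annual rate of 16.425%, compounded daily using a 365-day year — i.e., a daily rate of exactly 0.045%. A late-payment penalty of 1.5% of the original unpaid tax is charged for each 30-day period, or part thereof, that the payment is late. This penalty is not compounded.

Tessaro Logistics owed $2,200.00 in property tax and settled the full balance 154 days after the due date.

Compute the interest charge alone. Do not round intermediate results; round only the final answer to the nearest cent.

Interest: $2,200.00 × ((1 + 0.00045)^154 − 1) = $2,200.00 × 0.07174098… = $157.8302…

$157.83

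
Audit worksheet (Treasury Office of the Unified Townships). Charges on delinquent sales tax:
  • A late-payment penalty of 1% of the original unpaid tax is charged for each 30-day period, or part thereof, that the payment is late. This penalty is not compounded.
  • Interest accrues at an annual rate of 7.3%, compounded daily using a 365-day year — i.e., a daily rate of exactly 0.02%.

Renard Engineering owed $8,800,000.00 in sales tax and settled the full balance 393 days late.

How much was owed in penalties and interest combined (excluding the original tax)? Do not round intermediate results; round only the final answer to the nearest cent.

$1,951,514.62

Penalty periods: ⌈393/30⌉ = 14; penalty = 14 × 1% × $8,800,000.00 = $1,232,000.00
Interest: $8,800,000.00 × ((1 + 0.0002)^393 − 1) = $8,800,000.00 × 0.08176303… = $719,514.6231…
Penalties + interest = $1,232,000.0000 + $719,514.6231… = $1,951,514.62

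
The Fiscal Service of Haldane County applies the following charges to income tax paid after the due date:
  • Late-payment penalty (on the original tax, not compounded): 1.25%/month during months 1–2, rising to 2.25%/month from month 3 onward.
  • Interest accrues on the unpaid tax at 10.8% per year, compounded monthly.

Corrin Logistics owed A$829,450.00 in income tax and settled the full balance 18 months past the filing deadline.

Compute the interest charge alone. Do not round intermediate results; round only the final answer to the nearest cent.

A$145,160.76

Interest (10.8%/yr ÷ 12 = 0.9%/month): A$829,450.00 × ((1 + 0.009)^18 − 1) = A$145,160.7643…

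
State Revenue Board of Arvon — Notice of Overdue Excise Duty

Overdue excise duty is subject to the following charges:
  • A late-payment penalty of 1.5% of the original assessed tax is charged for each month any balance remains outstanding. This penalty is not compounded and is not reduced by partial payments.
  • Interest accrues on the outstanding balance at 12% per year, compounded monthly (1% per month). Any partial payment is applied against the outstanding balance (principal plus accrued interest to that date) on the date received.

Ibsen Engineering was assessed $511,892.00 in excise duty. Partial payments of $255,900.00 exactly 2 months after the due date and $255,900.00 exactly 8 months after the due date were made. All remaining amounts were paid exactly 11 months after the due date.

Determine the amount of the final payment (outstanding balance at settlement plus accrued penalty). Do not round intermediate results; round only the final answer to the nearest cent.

$112,035.79

Balance at month 2: $511,892.0000 × (1 + 0.01)^2 = $522,181.0292
After $255,900.00 payment: $522,181.0292 − $255,900.00 = $266,281.0292
Balance at month 8: $266,281.0292 × (1 + 0.01)^6 = $282,662.6782…
After $255,900.00 payment: $282,662.6782… − $255,900.00 = $26,762.6782…
Balance at month 11: $26,762.6782… × (1 + 0.01)^3 = $27,573.6141…
Penalty: 11 × 1.5% × $511,892.00 = $84,462.18
Final settlement = outstanding balance + penalty = $27,573.6141… + $84,462.18 = $112,035.79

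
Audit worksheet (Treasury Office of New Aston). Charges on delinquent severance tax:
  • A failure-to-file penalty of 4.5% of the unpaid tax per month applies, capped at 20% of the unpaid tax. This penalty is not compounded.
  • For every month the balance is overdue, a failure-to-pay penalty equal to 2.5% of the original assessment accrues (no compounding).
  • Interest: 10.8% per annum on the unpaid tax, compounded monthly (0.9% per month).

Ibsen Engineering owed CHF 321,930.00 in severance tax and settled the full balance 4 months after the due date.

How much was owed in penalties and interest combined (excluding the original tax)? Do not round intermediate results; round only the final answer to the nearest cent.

Failure-to-file: 4 × 4.5% × CHF 321,930.00 = CHF 57,947.40 (under the 20% cap)
Failure-to-pay penalty = 2.5% × CHF 321,930.00 × 4 mo = CHF 32,193.00
Interest: CHF 321,930.00 × ((1 + 0.009)^4 − 1) = CHF 321,930.00 × 0.0364889… = CHF 11,746.8788…
Penalties + interest = CHF 90,140.4000 + CHF 11,746.8788… = CHF 101,887.28

CHF 101,887.28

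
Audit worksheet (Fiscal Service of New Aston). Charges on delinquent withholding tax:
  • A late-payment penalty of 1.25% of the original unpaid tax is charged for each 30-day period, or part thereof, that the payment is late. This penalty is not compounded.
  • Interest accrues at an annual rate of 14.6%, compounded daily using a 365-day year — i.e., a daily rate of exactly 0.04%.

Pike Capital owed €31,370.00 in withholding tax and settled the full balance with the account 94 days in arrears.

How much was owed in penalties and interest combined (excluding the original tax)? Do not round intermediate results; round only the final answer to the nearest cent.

€2,770.22

Penalty periods: ⌈94/30⌉ = 4; penalty = 4 × 1.25% × €31,370.00 = €1,568.50
Interest: €31,370.00 × ((1 + 0.0004)^94 − 1) = €31,370.00 × 0.03830802… = €1,201.7225…
Penalties + interest = €1,568.5000 + €1,201.7225… = €2,770.22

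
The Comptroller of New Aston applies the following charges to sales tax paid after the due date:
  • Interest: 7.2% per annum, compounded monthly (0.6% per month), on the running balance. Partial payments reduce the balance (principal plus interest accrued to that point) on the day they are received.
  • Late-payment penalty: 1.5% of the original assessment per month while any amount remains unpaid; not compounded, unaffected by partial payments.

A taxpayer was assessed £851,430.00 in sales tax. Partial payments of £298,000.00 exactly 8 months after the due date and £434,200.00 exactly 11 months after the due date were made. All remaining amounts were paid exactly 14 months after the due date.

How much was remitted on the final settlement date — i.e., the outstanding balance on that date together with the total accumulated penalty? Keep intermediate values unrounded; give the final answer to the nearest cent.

£353,654.96

Balance at month 8: £851,430.0000 × (1 + 0.006)^8 = £893,167.2580…
After £298,000.00 payment: £893,167.2580… − £298,000.00 = £595,167.2580…
Balance at month 11: £595,167.2580… × (1 + 0.006)^3 = £605,944.6752…
After £434,200.00 payment: £605,944.6752… − £434,200.00 = £171,744.6752…
Balance at month 14: £171,744.6752… × (1 + 0.006)^3 = £174,854.6649…
Penalty: 14 × 1.5% × £851,430.00 = £178,800.30
Final settlement = outstanding balance + penalty = £174,854.6649… + £178,800.30 = £353,654.96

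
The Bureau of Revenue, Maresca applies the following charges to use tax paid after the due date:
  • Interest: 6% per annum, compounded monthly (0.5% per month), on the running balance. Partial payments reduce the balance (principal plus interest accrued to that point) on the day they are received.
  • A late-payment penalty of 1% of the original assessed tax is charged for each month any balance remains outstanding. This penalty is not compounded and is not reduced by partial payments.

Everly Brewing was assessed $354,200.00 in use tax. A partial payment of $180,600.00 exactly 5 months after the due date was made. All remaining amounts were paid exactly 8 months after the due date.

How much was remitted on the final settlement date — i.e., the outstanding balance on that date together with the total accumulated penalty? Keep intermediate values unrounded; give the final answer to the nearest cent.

Balance at month 5: $354,200.0000 × (1 + 0.005)^5 = $363,143.9939…
After $180,600.00 payment: $363,143.9939… − $180,600.00 = $182,543.9939…
Balance at month 8: $182,543.9939… × (1 + 0.005)^3 = $185,295.8674…
Penalty: 8 × 1% × $354,200.00 = $28,336.00
Final settlement = outstanding balance + penalty = $185,295.8674… + $28,336.00 = $213,631.87

$213,631.87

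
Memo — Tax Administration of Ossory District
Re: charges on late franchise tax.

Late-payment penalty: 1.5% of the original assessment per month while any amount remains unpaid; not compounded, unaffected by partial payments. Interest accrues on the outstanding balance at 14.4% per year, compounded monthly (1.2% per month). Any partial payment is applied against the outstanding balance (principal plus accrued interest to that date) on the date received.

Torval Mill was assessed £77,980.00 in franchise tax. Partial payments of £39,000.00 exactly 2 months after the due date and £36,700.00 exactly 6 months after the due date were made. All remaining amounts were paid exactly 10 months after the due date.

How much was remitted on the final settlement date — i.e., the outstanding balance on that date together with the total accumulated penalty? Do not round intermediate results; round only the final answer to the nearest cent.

£18,157.78

Balance at month 2: £77,980.0000 × (1 + 0.012)^2 = £79,862.7491…
After £39,000.00 payment: £79,862.7491… − £39,000.00 = £40,862.7491…
Balance at month 6: £40,862.7491… × (1 + 0.012)^4 = £42,859.7498…
After £36,700.00 payment: £42,859.7498… − £36,700.00 = £6,159.7498…
Balance at month 10: £6,159.7498… × (1 + 0.012)^4 = £6,460.7825…
Penalty: 10 × 1.5% × £77,980.00 = £11,697.00
Final settlement = outstanding balance + penalty = £6,460.7825… + £11,697.00 = £18,157.78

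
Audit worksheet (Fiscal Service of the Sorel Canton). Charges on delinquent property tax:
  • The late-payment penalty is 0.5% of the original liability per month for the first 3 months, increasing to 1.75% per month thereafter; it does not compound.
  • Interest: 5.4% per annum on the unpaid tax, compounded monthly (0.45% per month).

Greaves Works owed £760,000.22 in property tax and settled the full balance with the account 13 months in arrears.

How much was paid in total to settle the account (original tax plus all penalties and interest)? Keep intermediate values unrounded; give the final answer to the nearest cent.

Penalty, months 1–3: 3 × 0.5% × £760,000.22 = £11,400.00…
Penalty, months 4–13: 10 × 1.75% × £760,000.22 = £133,000.04…
Interest: £760,000.22 × ((1 + 0.0045)^13 − 1) = £760,000.22 × 0.0601059… = £45,680.4648…
Total = £760,000.22 + £144,400.0418 + £45,680.4648… = £950,080.73

£950,080.73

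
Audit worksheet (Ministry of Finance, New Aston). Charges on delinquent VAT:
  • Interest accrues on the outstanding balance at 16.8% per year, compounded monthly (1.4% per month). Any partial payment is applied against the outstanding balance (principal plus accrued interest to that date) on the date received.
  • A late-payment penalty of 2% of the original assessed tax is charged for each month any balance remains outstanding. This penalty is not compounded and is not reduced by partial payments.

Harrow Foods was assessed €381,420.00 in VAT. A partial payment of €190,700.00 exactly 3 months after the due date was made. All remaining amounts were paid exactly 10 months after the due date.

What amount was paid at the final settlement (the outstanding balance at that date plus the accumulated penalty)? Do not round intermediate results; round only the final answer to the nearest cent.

Balance at month 3: €381,420.0000 × (1 + 0.014)^3 = €397,664.9616…
After €190,700.00 payment: €397,664.9616… − €190,700.00 = €206,964.9616…
Balance at month 10: €206,964.9616… × (1 + 0.014)^7 = €228,119.5531…
Penalty: 10 × 2% × €381,420.00 = €76,284.00
Final settlement = outstanding balance + penalty = €228,119.5531… + €76,284.00 = €304,403.55

€304,403.55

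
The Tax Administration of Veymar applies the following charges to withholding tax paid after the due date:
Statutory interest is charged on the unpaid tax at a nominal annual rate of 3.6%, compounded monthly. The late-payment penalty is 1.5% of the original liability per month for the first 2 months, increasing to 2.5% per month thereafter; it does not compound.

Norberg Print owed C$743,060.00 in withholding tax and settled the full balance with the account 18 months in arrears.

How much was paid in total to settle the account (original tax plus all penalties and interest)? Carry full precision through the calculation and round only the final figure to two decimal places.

C$1,103,740.79

Penalty, months 1–2: 2 × 1.5% × C$743,060.00 = C$22,291.80
Penalty, months 3–18: 16 × 2.5% × C$743,060.00 = C$297,224.00
Interest (3.6%/yr ÷ 12 = 0.3%/month): C$743,060.00 × ((1 + 0.003)^18 − 1) = C$41,164.9904…
Total = C$743,060.00 + C$319,515.8000 + C$41,164.9904… = C$1,103,740.79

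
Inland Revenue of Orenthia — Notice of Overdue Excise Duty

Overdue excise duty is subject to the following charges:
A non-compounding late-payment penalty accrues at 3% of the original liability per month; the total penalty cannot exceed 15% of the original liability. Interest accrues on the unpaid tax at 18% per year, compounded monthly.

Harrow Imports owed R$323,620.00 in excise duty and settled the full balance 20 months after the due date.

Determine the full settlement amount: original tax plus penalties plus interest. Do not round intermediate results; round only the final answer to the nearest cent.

R$484,412.22

Penalty (uncapped): 20 × 3% × R$323,620.00 = R$194,172.00; cap = 15% × R$323,620.00 = R$48,543.00 → penalty = R$48,543.00
Interest (18%/yr ÷ 12 = 1.5%/month): R$323,620.00 × ((1 + 0.015)^20 − 1) = R$112,249.2172…
Total = R$323,620.00 + R$48,543.0000 + R$112,249.2172… = R$484,412.22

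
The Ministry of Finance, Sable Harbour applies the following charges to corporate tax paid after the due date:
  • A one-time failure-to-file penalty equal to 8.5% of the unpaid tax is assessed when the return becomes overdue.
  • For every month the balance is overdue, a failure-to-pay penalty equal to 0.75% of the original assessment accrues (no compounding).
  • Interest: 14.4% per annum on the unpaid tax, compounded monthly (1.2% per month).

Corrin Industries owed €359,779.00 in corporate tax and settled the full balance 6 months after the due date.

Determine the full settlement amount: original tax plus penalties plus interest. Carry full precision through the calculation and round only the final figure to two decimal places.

Failure-to-file penalty: 8.5% × €359,779.00 = €30,581.22…
Failure-to-pay penalty = 0.75% × €359,779.00 × 6 mo = €16,190.06…
Interest: €359,779.00 × ((1 + 0.012)^6 − 1) = €359,779.00 × 0.0741949… = €26,693.7570…
Total = €359,779.00 + €46,771.2700 + €26,693.7570… = €433,244.03

€433,244.03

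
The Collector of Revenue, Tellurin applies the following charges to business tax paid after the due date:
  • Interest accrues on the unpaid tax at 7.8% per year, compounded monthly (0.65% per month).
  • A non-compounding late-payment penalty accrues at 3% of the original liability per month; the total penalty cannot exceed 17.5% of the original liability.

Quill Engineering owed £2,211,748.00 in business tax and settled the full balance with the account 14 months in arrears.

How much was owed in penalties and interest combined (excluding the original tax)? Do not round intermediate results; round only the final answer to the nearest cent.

£597,053.68

Penalty (uncapped): 14 × 3% × £2,211,748.00 = £928,934.16; cap = 17.5% × £2,211,748.00 = £387,055.90 → penalty = £387,055.90
Interest: £2,211,748.00 × ((1 + 0.0065)^14 − 1) = £2,211,748.00 × 0.0949465… = £209,997.7841…
Penalties + interest = £387,055.9000 + £209,997.7841… = £597,053.68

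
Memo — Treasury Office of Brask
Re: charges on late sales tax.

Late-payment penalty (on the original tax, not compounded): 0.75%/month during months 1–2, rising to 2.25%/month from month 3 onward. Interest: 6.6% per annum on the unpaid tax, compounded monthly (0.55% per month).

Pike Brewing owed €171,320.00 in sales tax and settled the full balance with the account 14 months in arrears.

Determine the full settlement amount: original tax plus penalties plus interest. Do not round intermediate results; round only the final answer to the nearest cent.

€233,819.98

Penalty, months 1–2: 2 × 0.75% × €171,320.00 = €2,569.80
Penalty, months 3–14: 12 × 2.25% × €171,320.00 = €46,256.40
Interest: €171,320.00 × ((1 + 0.0055)^14 − 1) = €171,320.00 × 0.0798142… = €13,673.7750…
Total = €171,320.00 + €48,826.2000 + €13,673.7750… = €233,819.98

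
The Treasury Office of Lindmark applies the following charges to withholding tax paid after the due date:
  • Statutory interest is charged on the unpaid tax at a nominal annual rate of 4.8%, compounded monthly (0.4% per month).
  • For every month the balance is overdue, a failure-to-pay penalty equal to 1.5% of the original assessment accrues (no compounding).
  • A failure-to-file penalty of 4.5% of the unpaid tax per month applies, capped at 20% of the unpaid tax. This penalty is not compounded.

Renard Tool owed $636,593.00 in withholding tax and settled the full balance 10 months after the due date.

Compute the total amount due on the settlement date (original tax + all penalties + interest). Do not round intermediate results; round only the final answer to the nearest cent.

Failure-to-file: 10 × 4.5% × $636,593.00 = $286,466.85, capped at 20% × $636,593.00 = $127,318.60
Failure-to-pay penalty: 10 × 1.5% × $636,593.00 = $95,488.95
Interest: $636,593.00 × ((1 + 0.004)^10 − 1) = $636,593.00 × 0.0407277… = $25,926.9904…
Total = $636,593.00 + $222,807.5500 + $25,926.9904… = $885,327.54

$885,327.54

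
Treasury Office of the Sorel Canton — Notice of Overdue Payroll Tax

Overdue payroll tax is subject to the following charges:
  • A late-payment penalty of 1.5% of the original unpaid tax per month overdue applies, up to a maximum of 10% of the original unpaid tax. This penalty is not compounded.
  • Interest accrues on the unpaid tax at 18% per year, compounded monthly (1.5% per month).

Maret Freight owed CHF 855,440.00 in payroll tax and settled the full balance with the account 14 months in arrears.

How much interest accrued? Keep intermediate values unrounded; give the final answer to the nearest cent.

CHF 198,253.12

Interest: CHF 855,440.00 × ((1 + 0.015)^14 − 1) = CHF 855,440.00 × 0.2317557… = CHF 198,253.1223…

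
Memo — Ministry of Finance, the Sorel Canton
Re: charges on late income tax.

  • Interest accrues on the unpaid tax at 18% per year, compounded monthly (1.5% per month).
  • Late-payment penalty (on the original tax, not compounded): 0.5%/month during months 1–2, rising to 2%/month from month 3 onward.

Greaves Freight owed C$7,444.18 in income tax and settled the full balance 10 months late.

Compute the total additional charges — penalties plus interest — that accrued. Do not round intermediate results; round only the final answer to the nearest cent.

C$2,460.61

Penalty, months 1–2: 2 × 0.5% × C$7,444.18 = C$74.44…
Penalty, months 3–10: 8 × 2% × C$7,444.18 = C$1,191.07…
Interest: C$7,444.18 × ((1 + 0.015)^10 − 1) = C$7,444.18 × 0.1605408… = C$1,195.0948…
Penalties + interest = C$1,265.5106 + C$1,195.0948… = C$2,460.61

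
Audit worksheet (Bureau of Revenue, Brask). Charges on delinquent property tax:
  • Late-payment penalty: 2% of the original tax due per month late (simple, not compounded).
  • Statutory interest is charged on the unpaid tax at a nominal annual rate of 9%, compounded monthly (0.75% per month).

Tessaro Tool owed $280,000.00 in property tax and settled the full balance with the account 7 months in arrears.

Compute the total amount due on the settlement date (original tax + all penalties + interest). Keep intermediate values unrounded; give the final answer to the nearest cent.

Late-payment penalty: 7 × 2% × $280,000.00 = $39,200.00
Interest: $280,000.00 × ((1 + 0.0075)^7 − 1) = $280,000.00 × 0.0536961… = $15,034.9155…
Total = $280,000.00 + $39,200.0000 + $15,034.9155… = $334,234.92

$334,234.92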